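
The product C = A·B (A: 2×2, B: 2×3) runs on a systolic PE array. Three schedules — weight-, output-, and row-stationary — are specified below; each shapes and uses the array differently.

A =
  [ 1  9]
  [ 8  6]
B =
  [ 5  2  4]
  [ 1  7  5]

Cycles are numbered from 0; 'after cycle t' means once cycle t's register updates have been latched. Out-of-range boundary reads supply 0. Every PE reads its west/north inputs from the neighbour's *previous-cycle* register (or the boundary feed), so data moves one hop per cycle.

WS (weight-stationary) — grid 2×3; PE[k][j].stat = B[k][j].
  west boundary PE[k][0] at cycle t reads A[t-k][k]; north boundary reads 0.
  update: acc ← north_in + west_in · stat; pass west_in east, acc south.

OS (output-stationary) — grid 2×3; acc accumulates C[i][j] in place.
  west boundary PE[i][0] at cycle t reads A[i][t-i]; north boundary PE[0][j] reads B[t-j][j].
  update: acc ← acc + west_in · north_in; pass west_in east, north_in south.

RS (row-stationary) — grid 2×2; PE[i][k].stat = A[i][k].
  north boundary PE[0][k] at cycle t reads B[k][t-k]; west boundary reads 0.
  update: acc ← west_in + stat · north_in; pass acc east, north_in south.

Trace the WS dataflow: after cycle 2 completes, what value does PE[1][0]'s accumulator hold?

PE[1][0].acc = 46

WS on a 2×3 grid — tracing PE[1][0] and its feeders:
  step 0 · PE0,0: acc=5; fwd→1 fwd↓5
  step 0 · PE1,0: acc=0; fwd→0 fwd↓0
  step 1 · PE0,0: acc=40; fwd→8 fwd↓40
  step 1 · PE1,0: acc=14; fwd→9 fwd↓14
  step 2 · PE0,0: acc=0; fwd→0 fwd↓0
  step 2 · PE1,0: acc=46; fwd→6 fwd↓46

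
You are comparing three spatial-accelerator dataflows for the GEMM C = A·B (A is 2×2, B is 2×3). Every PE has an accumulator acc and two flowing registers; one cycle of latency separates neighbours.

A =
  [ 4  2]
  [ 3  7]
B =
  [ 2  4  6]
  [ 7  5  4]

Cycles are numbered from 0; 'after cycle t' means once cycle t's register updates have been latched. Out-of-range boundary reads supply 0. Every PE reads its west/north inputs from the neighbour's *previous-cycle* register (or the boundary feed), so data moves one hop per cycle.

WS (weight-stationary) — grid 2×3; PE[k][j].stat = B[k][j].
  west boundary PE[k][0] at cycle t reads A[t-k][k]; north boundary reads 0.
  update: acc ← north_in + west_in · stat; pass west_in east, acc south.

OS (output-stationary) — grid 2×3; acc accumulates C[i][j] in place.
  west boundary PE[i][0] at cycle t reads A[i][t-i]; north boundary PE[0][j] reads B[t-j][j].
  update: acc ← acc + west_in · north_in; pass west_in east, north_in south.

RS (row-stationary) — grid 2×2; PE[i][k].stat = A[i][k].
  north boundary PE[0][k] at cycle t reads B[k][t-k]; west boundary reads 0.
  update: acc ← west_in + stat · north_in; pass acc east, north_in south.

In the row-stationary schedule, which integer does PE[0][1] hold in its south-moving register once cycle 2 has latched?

Tracing RS — 2×2 array, target PE[0][1]:
  step 0 · PE0,0: acc=8; fwd→8 fwd↓2
  step 0 · PE0,1: acc=0; fwd→0 fwd↓0
  step 1 · PE0,0: acc=16; fwd→16 fwd↓4
  step 1 · PE0,1: acc=22; fwd→22 fwd↓7
  step 2 · PE0,0: acc=24; fwd→24 fwd↓6
  step 2 · PE0,1: acc=26; fwd→26 fwd↓5

register = 5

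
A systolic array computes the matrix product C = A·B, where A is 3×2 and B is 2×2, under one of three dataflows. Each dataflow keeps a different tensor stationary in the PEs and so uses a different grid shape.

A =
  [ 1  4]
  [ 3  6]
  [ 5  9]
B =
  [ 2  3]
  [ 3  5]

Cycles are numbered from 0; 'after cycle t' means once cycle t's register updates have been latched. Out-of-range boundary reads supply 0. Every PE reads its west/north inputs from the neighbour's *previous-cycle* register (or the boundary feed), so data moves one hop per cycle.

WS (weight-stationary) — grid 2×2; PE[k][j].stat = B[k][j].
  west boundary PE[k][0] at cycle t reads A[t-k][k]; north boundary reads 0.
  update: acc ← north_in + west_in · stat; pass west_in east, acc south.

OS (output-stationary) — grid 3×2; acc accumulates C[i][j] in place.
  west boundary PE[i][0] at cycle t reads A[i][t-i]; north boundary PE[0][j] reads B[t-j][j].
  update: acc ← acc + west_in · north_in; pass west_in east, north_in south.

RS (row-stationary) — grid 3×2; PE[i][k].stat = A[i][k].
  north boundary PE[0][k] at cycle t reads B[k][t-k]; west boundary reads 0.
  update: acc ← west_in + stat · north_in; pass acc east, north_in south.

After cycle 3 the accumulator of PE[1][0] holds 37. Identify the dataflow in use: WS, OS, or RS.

WS [2×2] PE[1][0] across cycles:
  step 0 · PE1,0: acc=0; fwd→0 fwd↓0
  step 1 · PE1,0: acc=14; fwd→4 fwd↓14
  step 2 · PE1,0: acc=24; fwd→6 fwd↓24
  step 3 · PE1,0: acc=37; fwd→9 fwd↓37
OS [3×2] PE[1][0] across cycles:
  step 0 · PE1,0: acc=0; fwd→0 fwd↓0
  step 1 · PE1,0: acc=6; fwd→3 fwd↓2
  step 2 · PE1,0: acc=24; fwd→6 fwd↓3
  step 3 · PE1,0: acc=24; fwd→0 fwd↓0
RS [3×2] PE[1][0] across cycles:
  step 0 · PE1,0: acc=0; fwd→0 fwd↓0
  step 1 · PE1,0: acc=6; fwd→6 fwd↓2
  step 2 · PE1,0: acc=9; fwd→9 fwd↓3
  step 3 · PE1,0: acc=0; fwd→0 fwd↓0

dataflow = WS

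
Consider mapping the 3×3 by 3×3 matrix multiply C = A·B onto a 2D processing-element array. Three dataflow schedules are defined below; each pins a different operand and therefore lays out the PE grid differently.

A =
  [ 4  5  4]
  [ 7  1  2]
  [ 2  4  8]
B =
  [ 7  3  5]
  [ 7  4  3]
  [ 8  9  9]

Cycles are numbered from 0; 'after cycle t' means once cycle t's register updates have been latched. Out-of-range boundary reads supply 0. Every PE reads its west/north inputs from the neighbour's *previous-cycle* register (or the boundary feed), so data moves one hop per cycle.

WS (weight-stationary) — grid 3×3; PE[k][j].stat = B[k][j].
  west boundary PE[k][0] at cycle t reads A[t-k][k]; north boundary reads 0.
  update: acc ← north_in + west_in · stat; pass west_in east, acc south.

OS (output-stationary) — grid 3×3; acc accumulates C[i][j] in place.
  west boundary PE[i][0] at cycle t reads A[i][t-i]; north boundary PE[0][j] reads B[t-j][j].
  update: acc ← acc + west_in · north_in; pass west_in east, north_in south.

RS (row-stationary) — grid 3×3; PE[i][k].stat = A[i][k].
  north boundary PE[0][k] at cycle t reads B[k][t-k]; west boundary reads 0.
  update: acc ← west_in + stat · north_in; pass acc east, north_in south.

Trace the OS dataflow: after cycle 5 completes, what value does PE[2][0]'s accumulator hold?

OS 3×3: PE[2][0] cycle-by-cycle (with neighbour feeds):
  after 0 — PE[1][0] acc=0, pass-E 0, pass-S 0
  after 0 — PE[2][0] acc=0, pass-E 0, pass-S 0
  after 1 — PE[1][0] acc=49, pass-E 7, pass-S 7
  after 1 — PE[2][0] acc=0, pass-E 0, pass-S 0
  after 2 — PE[1][0] acc=56, pass-E 1, pass-S 7
  after 2 — PE[2][0] acc=14, pass-E 2, pass-S 7
  after 3 — PE[1][0] acc=72, pass-E 2, pass-S 8
  after 3 — PE[2][0] acc=42, pass-E 4, pass-S 7
  after 4 — PE[1][0] acc=72, pass-E 0, pass-S 0
  after 4 — PE[2][0] acc=106, pass-E 8, pass-S 8
  after 5 — PE[1][0] acc=72, pass-E 0, pass-S 0
  after 5 — PE[2][0] acc=106, pass-E 0, pass-S 0

PE[2][0].acc = 106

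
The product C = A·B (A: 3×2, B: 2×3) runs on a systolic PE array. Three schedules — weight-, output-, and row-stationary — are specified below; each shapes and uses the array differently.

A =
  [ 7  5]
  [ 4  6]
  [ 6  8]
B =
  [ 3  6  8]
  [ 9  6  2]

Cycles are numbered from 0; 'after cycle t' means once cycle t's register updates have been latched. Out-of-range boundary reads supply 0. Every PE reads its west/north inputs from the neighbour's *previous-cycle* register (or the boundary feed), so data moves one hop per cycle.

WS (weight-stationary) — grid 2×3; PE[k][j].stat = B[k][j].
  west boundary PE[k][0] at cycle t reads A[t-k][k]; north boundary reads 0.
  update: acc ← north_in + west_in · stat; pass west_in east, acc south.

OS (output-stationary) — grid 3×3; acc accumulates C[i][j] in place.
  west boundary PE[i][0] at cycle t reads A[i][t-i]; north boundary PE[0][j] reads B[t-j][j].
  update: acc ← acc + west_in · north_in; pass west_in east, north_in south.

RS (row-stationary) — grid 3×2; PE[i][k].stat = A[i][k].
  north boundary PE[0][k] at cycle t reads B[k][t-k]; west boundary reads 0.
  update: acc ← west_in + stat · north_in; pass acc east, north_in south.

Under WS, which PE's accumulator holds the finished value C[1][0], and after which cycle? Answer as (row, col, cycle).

WS — PE[1][0] is where C[1][0] collects:
  t=0 PE[1][0]: acc=0 h=0 v=0
  t=1 PE[1][0]: acc=66 h=5 v=66
  t=2 PE[1][0]: acc=66 h=6 v=66

(row, col, cycle) = (1, 0, 2)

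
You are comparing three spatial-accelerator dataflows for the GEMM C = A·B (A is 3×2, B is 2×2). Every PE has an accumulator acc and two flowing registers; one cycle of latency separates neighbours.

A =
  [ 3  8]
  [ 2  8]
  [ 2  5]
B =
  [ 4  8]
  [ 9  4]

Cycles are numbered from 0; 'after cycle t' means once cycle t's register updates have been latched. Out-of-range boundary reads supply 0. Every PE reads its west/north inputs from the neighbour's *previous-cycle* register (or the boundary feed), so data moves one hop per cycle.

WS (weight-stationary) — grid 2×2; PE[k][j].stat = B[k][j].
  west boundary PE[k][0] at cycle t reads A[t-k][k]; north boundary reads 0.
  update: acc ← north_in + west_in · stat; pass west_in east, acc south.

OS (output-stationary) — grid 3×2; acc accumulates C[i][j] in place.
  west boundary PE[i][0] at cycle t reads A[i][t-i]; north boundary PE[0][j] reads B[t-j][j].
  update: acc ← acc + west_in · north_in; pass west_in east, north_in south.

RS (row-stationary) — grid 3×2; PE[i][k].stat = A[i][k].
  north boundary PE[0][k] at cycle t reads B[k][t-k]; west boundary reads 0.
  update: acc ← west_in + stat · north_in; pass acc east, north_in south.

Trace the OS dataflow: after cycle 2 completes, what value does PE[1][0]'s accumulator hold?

OS on a 3×2 grid — tracing PE[1][0] and its feeders:
  cycle 0: PE[0][0] → acc 12, east 3, south 4
  cycle 0: PE[1][0] → acc 0, east 0, south 0
  cycle 1: PE[0][0] → acc 84, east 8, south 9
  cycle 1: PE[1][0] → acc 8, east 2, south 4
  cycle 2: PE[0][0] → acc 84, east 0, south 0
  cycle 2: PE[1][0] → acc 80, east 8, south 9

PE[1][0].acc = 80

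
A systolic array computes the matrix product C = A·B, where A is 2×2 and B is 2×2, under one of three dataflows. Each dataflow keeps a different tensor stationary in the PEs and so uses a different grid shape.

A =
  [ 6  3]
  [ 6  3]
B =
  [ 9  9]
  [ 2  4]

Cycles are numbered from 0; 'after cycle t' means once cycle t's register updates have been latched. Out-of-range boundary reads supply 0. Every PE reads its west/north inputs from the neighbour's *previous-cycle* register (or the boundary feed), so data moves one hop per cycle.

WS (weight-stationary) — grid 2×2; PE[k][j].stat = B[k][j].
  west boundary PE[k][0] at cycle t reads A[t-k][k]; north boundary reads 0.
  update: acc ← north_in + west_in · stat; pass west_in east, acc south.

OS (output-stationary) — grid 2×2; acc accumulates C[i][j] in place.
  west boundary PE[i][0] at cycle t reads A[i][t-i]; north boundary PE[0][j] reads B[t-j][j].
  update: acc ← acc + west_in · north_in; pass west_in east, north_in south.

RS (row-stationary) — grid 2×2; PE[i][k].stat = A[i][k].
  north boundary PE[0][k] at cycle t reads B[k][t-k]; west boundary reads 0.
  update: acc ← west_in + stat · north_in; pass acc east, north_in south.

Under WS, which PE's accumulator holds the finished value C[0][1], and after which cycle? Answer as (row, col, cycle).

WS: C[0][1] accumulates in PE[1][1]:
  step 0 · PE1,1: acc=0; fwd→0 fwd↓0
  step 1 · PE1,1: acc=0; fwd→0 fwd↓0
  step 2 · PE1,1: acc=66; fwd→3 fwd↓66

(row, col, cycle) = (1, 1, 2)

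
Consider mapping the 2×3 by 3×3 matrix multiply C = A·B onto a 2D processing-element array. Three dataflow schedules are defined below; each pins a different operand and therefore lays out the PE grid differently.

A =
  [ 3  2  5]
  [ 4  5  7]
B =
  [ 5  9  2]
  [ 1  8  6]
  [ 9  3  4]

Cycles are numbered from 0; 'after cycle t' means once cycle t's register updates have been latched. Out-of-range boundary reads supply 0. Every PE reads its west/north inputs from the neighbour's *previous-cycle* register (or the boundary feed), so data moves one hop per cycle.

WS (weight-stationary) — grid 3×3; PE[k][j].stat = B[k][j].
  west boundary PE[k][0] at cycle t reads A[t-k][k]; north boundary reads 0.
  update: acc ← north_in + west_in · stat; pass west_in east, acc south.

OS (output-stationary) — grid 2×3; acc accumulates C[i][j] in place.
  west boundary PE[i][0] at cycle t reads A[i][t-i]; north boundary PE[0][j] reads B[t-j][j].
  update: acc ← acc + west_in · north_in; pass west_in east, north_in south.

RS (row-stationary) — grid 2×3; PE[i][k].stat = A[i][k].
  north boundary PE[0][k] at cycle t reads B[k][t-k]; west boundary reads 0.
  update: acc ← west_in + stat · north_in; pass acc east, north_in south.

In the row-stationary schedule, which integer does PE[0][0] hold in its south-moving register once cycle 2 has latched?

register = 2

RS (2×3). Following PE[0][0] plus its west/north inputs:
  [0] (0,0) acc=15 (h:15 v:5)
  [1] (0,0) acc=27 (h:27 v:9)
  [2] (0,0) acc=6 (h:6 v:2)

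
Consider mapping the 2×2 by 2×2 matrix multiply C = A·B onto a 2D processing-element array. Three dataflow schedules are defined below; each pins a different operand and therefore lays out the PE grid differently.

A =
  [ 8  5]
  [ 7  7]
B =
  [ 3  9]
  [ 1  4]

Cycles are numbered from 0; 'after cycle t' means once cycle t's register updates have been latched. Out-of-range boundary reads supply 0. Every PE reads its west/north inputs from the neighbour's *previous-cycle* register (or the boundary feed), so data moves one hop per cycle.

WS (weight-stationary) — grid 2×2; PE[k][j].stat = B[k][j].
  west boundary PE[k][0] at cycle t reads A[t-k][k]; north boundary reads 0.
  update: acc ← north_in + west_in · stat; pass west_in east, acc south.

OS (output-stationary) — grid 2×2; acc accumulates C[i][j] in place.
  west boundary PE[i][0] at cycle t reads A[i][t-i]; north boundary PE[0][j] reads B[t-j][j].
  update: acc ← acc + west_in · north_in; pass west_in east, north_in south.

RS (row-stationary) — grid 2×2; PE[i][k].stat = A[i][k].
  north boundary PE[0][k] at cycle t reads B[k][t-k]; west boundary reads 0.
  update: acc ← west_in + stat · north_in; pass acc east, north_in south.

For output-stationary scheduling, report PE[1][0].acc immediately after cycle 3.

Tracing OS — 2×2 array, target PE[1][0]:
  t=0 PE[0][0]: acc=24 h=8 v=3
  t=0 PE[1][0]: acc=0 h=0 v=0
  t=1 PE[0][0]: acc=29 h=5 v=1
  t=1 PE[1][0]: acc=21 h=7 v=3
  t=2 PE[0][0]: acc=29 h=0 v=0
  t=2 PE[1][0]: acc=28 h=7 v=1
  t=3 PE[0][0]: acc=29 h=0 v=0
  t=3 PE[1][0]: acc=28 h=0 v=0

PE[1][0].acc = 28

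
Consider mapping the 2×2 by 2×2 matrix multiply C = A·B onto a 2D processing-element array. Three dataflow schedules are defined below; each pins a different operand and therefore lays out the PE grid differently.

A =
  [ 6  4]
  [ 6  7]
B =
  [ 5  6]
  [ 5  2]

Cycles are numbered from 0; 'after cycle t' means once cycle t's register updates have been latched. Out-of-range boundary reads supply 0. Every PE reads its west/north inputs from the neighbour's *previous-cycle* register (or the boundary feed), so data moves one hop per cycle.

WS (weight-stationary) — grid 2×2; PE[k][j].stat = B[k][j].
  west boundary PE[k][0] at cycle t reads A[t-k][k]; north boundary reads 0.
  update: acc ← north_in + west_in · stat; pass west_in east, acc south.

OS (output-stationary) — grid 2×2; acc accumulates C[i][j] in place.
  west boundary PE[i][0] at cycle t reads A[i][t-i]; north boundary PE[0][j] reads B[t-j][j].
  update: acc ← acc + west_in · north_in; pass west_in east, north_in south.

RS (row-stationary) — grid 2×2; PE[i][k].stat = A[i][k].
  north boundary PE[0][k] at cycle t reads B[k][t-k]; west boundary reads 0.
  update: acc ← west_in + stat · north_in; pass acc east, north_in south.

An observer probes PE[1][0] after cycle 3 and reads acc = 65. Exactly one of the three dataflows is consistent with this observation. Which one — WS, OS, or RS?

dataflow = OS

WS [2×2] PE[1][0] across cycles:
  after 0 — PE[1][0] acc=0, pass-E 0, pass-S 0
  after 1 — PE[1][0] acc=50, pass-E 4, pass-S 50
  after 2 — PE[1][0] acc=65, pass-E 7, pass-S 65
  after 3 — PE[1][0] acc=0, pass-E 0, pass-S 0
OS [2×2] PE[1][0] across cycles:
  after 0 — PE[1][0] acc=0, pass-E 0, pass-S 0
  after 1 — PE[1][0] acc=30, pass-E 6, pass-S 5
  after 2 — PE[1][0] acc=65, pass-E 7, pass-S 5
  after 3 — PE[1][0] acc=65, pass-E 0, pass-S 0
RS [2×2] PE[1][0] across cycles:
  after 0 — PE[1][0] acc=0, pass-E 0, pass-S 0
  after 1 — PE[1][0] acc=30, pass-E 30, pass-S 5
  after 2 — PE[1][0] acc=36, pass-E 36, pass-S 6
  after 3 — PE[1][0] acc=0, pass-E 0, pass-S 0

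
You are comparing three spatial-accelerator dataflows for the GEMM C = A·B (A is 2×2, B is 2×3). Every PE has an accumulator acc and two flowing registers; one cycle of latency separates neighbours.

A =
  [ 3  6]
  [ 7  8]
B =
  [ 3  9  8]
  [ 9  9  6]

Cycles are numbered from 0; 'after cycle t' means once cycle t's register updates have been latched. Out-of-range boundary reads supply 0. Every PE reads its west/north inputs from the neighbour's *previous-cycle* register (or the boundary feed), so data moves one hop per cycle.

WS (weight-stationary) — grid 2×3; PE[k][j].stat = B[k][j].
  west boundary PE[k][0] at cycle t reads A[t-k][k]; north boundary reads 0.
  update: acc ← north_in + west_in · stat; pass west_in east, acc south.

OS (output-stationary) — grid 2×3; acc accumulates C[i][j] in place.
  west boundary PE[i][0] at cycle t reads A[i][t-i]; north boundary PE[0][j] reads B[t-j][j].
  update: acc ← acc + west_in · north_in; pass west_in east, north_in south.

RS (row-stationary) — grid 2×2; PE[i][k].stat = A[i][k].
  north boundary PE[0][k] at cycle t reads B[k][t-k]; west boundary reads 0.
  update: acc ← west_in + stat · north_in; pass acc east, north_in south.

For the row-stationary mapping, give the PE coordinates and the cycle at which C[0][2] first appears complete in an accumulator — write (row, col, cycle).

Under RS, C[0][2] lands at PE[0][1]:
  cycle 0: PE[0][1] → acc 0, east 0, south 0
  cycle 1: PE[0][1] → acc 63, east 63, south 9
  cycle 2: PE[0][1] → acc 81, east 81, south 9
  cycle 3: PE[0][1] → acc 60, east 60, south 6

(row, col, cycle) = (0, 1, 3)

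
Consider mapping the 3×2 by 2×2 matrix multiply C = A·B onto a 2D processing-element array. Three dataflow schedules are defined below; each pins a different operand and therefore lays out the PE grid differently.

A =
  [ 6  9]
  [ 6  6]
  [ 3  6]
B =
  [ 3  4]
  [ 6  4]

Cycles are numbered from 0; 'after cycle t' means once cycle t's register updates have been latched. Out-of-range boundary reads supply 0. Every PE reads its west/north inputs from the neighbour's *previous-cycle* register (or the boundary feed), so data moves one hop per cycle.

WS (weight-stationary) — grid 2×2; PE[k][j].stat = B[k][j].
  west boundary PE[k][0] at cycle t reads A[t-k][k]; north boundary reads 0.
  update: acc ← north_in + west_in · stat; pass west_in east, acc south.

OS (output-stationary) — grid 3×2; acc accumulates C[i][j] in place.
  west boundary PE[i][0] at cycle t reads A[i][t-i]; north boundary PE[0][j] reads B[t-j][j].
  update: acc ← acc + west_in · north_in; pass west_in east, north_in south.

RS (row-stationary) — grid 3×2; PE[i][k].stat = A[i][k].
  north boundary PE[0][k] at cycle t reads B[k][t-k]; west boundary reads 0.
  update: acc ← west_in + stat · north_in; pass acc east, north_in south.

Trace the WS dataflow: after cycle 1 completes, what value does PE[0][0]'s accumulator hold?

PE[0][0].acc = 18

WS (2×2). Following PE[0][0] plus its west/north inputs:
  step 0 · PE0,0: acc=18; fwd→6 fwd↓18
  step 1 · PE0,0: acc=18; fwd→6 fwd↓18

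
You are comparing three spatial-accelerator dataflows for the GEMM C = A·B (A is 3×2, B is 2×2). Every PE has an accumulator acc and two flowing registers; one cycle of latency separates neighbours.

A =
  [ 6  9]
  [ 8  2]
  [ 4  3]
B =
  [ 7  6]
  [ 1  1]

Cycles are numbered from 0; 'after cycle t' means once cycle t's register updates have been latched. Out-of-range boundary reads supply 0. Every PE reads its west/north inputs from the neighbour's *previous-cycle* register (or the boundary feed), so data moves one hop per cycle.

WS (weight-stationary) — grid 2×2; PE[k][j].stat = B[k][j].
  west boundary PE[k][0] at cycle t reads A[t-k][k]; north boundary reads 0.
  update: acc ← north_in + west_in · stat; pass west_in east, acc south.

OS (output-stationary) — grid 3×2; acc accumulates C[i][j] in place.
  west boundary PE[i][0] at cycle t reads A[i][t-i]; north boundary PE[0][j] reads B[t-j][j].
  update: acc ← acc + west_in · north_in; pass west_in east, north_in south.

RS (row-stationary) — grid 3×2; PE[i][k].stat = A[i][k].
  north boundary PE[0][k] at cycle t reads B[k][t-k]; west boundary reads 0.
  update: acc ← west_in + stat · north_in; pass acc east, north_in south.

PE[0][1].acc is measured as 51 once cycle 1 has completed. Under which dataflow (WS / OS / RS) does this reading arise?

dataflow = RS

— WS: 2×2; PE[0][1] trace:
  0: (0,1).acc=0  regs=<0,0>
  1: (0,1).acc=36  regs=<6,36>
— OS: 3×2; PE[0][1] trace:
  0: (0,1).acc=0  regs=<0,0>
  1: (0,1).acc=36  regs=<6,6>
— RS: 3×2; PE[0][1] trace:
  0: (0,1).acc=0  regs=<0,0>
  1: (0,1).acc=51  regs=<51,1>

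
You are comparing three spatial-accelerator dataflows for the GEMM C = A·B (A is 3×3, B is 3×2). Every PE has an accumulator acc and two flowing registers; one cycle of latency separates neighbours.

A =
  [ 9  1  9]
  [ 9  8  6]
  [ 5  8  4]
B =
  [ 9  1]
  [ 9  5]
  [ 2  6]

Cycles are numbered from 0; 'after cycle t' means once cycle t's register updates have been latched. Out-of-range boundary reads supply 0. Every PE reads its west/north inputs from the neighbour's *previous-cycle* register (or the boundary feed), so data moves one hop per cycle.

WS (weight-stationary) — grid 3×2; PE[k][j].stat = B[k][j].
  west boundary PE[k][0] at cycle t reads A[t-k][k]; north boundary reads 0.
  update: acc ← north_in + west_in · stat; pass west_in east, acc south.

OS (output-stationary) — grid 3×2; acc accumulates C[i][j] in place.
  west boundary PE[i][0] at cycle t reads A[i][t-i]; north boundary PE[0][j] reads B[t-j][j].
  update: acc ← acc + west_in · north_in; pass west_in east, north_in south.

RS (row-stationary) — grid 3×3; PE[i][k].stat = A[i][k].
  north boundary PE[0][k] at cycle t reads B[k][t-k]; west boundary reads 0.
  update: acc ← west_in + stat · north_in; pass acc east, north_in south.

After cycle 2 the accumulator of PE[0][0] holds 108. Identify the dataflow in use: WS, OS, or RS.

WS (3×2 grid), PE[0][0]:
  t=0 PE[0][0]: acc=81 h=9 v=81
  t=1 PE[0][0]: acc=81 h=9 v=81
  t=2 PE[0][0]: acc=45 h=5 v=45
OS (3×2 grid), PE[0][0]:
  t=0 PE[0][0]: acc=81 h=9 v=9
  t=1 PE[0][0]: acc=90 h=1 v=9
  t=2 PE[0][0]: acc=108 h=9 v=2
RS (3×3 grid), PE[0][0]:
  t=0 PE[0][0]: acc=81 h=81 v=9
  t=1 PE[0][0]: acc=9 h=9 v=1
  t=2 PE[0][0]: acc=0 h=0 v=0

dataflow = OS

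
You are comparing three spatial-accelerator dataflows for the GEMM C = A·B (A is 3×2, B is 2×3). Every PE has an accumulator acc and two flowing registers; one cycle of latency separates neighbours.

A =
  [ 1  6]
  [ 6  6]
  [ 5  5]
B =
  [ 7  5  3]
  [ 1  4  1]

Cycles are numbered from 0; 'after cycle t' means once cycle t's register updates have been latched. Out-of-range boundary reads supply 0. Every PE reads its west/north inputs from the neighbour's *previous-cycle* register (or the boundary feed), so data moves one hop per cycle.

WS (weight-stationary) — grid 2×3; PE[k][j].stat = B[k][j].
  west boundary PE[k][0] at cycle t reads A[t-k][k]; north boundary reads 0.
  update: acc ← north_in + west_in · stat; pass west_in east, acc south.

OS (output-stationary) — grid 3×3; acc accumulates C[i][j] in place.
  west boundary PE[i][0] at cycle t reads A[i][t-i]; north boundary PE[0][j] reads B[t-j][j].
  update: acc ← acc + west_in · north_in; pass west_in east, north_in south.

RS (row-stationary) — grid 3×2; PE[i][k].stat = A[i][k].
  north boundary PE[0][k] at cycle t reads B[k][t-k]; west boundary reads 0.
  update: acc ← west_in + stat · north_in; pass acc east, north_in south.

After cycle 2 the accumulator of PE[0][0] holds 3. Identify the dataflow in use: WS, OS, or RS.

Under WS (2×3), PE[0][0]:
  @0  [0,0]  acc 7  |  →1  ↓7
  @1  [0,0]  acc 42  |  →6  ↓42
  @2  [0,0]  acc 35  |  →5  ↓35
Under OS (3×3), PE[0][0]:
  @0  [0,0]  acc 7  |  →1  ↓7
  @1  [0,0]  acc 13  |  →6  ↓1
  @2  [0,0]  acc 13  |  →0  ↓0
Under RS (3×2), PE[0][0]:
  @0  [0,0]  acc 7  |  →7  ↓7
  @1  [0,0]  acc 5  |  →5  ↓5
  @2  [0,0]  acc 3  |  →3  ↓3

dataflow = RS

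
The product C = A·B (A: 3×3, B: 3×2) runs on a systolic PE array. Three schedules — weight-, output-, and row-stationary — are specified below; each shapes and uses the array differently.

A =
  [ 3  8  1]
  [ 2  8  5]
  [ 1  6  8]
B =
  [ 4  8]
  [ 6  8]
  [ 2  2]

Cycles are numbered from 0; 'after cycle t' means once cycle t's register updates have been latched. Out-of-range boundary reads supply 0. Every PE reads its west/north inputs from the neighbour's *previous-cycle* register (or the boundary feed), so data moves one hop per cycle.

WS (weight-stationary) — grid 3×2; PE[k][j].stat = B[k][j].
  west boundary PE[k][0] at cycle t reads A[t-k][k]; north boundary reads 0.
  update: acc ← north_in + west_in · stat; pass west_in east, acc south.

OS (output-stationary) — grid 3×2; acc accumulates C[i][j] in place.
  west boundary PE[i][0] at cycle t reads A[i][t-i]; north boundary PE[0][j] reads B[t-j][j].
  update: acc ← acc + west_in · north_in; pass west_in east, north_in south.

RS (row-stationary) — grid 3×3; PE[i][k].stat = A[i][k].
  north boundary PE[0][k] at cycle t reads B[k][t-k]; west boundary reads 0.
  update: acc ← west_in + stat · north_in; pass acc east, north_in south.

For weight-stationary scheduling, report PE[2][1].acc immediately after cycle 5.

PE[2][1].acc = 72

WS (3×2). Following PE[2][1] plus its west/north inputs:
  0: (1,1).acc=0  regs=<0,0>
  0: (2,0).acc=0  regs=<0,0>
  0: (2,1).acc=0  regs=<0,0>
  1: (1,1).acc=0  regs=<0,0>
  1: (2,0).acc=0  regs=<0,0>
  1: (2,1).acc=0  regs=<0,0>
  2: (1,1).acc=88  regs=<8,88>
  2: (2,0).acc=62  regs=<1,62>
  2: (2,1).acc=0  regs=<0,0>
  3: (1,1).acc=80  regs=<8,80>
  3: (2,0).acc=66  regs=<5,66>
  3: (2,1).acc=90  regs=<1,90>
  4: (1,1).acc=56  regs=<6,56>
  4: (2,0).acc=56  regs=<8,56>
  4: (2,1).acc=90  regs=<5,90>
  5: (1,1).acc=0  regs=<0,0>
  5: (2,0).acc=0  regs=<0,0>
  5: (2,1).acc=72  regs=<8,72>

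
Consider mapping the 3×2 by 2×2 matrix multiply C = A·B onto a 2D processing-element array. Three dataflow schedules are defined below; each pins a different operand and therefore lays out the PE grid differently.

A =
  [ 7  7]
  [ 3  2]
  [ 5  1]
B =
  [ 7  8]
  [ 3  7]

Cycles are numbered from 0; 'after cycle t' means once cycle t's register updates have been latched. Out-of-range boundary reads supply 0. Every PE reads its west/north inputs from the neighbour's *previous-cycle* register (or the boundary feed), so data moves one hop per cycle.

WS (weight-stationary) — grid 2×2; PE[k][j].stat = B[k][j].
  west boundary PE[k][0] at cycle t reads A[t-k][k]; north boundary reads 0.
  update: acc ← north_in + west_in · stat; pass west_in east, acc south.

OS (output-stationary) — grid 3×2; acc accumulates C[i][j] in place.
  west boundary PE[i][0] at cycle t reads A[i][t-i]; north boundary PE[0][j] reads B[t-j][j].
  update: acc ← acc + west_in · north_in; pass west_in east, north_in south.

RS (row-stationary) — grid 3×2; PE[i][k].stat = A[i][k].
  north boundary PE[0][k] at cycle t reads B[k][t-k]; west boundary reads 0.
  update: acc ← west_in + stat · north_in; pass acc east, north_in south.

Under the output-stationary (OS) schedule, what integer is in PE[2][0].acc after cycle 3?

OS 3×2: PE[2][0] cycle-by-cycle (with neighbour feeds):
  after 0 — PE[1][0] acc=0, pass-E 0, pass-S 0
  after 0 — PE[2][0] acc=0, pass-E 0, pass-S 0
  after 1 — PE[1][0] acc=21, pass-E 3, pass-S 7
  after 1 — PE[2][0] acc=0, pass-E 0, pass-S 0
  after 2 — PE[1][0] acc=27, pass-E 2, pass-S 3
  after 2 — PE[2][0] acc=35, pass-E 5, pass-S 7
  after 3 — PE[1][0] acc=27, pass-E 0, pass-S 0
  after 3 — PE[2][0] acc=38, pass-E 1, pass-S 3

PE[2][0].acc = 38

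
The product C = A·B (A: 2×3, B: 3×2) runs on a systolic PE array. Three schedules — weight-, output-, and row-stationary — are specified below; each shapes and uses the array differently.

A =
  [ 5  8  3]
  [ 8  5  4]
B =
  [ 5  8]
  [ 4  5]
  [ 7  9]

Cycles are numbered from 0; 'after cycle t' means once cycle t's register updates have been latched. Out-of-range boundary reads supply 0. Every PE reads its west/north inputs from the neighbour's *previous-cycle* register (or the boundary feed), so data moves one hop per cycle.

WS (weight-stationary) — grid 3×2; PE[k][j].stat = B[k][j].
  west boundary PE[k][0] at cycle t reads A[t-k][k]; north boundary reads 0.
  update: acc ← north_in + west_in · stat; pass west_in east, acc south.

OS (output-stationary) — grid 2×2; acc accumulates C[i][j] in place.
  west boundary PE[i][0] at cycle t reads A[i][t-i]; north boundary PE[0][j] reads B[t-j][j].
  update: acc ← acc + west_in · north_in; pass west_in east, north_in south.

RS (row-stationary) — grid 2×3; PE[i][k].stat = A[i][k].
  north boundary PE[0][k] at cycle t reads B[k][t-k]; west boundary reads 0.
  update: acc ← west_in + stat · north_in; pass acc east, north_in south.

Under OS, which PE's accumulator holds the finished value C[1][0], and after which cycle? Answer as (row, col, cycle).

(row, col, cycle) = (1, 0, 3)

OS: C[1][0] accumulates in PE[1][0]:
  t=0 PE[1][0]: acc=0 h=0 v=0
  t=1 PE[1][0]: acc=40 h=8 v=5
  t=2 PE[1][0]: acc=60 h=5 v=4
  t=3 PE[1][0]: acc=88 h=4 v=7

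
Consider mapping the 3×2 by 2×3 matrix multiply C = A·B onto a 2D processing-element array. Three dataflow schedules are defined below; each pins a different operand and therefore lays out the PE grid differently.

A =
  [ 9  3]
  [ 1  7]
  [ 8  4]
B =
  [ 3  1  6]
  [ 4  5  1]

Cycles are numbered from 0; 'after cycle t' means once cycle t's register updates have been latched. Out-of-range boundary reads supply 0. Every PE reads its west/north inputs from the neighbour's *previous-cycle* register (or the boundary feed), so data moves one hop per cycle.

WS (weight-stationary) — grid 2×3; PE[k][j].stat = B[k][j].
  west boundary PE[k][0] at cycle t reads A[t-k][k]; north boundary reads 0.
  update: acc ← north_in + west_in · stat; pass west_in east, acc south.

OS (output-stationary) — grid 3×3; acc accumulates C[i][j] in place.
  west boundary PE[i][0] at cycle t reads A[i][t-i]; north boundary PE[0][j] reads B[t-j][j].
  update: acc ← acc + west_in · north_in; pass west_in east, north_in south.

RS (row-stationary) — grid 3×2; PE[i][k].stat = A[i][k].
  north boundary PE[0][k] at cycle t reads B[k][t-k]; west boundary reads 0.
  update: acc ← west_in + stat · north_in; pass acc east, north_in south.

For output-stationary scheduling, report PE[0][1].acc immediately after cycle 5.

OS 3×3: PE[0][1] cycle-by-cycle (with neighbour feeds):
  @0  [0,0]  acc 27  |  →9  ↓3
  @0  [0,1]  acc 0  |  →0  ↓0
  @1  [0,0]  acc 39  |  →3  ↓4
  @1  [0,1]  acc 9  |  →9  ↓1
  @2  [0,0]  acc 39  |  →0  ↓0
  @2  [0,1]  acc 24  |  →3  ↓5
  @3  [0,0]  acc 39  |  →0  ↓0
  @3  [0,1]  acc 24  |  →0  ↓0
  @4  [0,0]  acc 39  |  →0  ↓0
  @4  [0,1]  acc 24  |  →0  ↓0
  @5  [0,0]  acc 39  |  →0  ↓0
  @5  [0,1]  acc 24  |  →0  ↓0

PE[0][1].acc = 24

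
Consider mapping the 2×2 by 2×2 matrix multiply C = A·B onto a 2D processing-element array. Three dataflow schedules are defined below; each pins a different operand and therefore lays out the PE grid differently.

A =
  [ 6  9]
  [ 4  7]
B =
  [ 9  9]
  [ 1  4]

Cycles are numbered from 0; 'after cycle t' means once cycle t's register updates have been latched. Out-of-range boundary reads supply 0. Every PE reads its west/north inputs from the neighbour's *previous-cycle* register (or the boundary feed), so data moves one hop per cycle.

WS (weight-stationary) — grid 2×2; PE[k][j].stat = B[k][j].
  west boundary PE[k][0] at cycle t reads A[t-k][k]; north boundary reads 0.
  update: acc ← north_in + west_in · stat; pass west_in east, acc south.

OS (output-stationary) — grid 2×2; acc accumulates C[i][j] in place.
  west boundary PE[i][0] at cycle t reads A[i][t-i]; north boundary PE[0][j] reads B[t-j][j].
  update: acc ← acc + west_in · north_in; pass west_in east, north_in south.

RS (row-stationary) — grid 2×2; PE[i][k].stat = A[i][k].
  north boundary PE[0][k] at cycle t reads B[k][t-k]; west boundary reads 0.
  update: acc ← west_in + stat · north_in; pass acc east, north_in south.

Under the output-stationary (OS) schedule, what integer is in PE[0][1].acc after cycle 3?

PE[0][1].acc = 90

Tracing OS — 2×2 array, target PE[0][1]:
  cycle 0: PE[0][0] → acc 54, east 6, south 9
  cycle 0: PE[0][1] → acc 0, east 0, south 0
  cycle 1: PE[0][0] → acc 63, east 9, south 1
  cycle 1: PE[0][1] → acc 54, east 6, south 9
  cycle 2: PE[0][0] → acc 63, east 0, south 0
  cycle 2: PE[0][1] → acc 90, east 9, south 4
  cycle 3: PE[0][0] → acc 63, east 0, south 0
  cycle 3: PE[0][1] → acc 90, east 0, south 0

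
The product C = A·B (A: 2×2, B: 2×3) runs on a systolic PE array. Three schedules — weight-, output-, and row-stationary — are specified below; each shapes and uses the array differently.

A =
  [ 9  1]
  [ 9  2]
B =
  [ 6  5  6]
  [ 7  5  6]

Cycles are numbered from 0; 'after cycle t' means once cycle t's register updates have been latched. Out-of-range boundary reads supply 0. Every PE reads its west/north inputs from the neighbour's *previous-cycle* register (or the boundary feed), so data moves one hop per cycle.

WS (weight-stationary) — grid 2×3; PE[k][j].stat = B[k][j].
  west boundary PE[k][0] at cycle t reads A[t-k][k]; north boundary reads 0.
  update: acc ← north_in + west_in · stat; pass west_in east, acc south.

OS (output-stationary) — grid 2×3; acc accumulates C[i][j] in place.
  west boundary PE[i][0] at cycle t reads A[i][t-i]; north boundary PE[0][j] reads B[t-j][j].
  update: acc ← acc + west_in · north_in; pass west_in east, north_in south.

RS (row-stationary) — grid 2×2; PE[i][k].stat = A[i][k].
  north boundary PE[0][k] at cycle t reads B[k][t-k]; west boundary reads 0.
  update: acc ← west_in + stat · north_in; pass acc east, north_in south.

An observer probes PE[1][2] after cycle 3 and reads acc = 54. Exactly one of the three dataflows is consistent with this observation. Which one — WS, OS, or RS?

WS (2×3 grid), PE[1][2]:
  [0] (1,2) acc=0 (h:0 v:0)
  [1] (1,2) acc=0 (h:0 v:0)
  [2] (1,2) acc=0 (h:0 v:0)
  [3] (1,2) acc=60 (h:1 v:60)
OS (2×3 grid), PE[1][2]:
  [0] (1,2) acc=0 (h:0 v:0)
  [1] (1,2) acc=0 (h:0 v:0)
  [2] (1,2) acc=0 (h:0 v:0)
  [3] (1,2) acc=54 (h:9 v:6)
RS (2×2): PE[1][2] does not exist.

dataflow = OS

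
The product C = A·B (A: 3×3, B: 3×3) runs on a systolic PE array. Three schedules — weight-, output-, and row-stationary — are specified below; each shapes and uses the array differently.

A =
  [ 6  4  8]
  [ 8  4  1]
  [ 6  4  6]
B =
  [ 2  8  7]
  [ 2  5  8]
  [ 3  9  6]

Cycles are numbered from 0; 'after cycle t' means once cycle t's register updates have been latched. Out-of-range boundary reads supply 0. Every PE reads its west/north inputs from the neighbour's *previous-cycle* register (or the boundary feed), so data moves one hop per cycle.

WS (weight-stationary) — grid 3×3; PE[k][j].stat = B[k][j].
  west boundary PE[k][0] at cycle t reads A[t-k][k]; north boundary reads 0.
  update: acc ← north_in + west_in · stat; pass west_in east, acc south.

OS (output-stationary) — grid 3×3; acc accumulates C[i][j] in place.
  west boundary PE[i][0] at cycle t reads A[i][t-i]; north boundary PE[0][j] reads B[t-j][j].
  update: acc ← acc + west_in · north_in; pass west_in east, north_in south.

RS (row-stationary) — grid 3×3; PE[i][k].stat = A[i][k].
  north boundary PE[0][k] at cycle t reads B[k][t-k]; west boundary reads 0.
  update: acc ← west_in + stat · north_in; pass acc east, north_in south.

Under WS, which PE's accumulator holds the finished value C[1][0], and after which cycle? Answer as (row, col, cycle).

WS: C[1][0] accumulates in PE[2][0]:
  c0 r2c0: 0 / 0 / 0
  c1 r2c0: 0 / 0 / 0
  c2 r2c0: 44 / 8 / 44
  c3 r2c0: 27 / 1 / 27

(row, col, cycle) = (2, 0, 3)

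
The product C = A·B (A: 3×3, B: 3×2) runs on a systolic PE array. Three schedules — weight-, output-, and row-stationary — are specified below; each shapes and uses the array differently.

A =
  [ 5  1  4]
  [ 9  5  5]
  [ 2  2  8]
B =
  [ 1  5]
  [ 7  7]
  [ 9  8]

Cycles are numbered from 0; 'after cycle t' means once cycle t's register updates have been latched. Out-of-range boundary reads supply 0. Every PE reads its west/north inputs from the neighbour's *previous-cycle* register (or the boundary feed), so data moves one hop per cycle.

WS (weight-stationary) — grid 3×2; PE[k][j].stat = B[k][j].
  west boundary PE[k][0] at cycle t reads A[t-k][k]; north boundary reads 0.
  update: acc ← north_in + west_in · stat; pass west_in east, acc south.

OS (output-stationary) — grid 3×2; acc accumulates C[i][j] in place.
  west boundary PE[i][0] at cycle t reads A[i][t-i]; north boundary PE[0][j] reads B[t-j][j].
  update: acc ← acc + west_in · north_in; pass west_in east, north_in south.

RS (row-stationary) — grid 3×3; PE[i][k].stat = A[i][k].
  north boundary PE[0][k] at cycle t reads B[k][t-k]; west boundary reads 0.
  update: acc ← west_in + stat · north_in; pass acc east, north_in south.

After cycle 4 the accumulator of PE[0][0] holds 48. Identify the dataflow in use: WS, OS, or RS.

WS (3×2 grid), PE[0][0]:
  0: (0,0).acc=5  regs=<5,5>
  1: (0,0).acc=9  regs=<9,9>
  2: (0,0).acc=2  regs=<2,2>
  3: (0,0).acc=0  regs=<0,0>
  4: (0,0).acc=0  regs=<0,0>
OS (3×2 grid), PE[0][0]:
  0: (0,0).acc=5  regs=<5,1>
  1: (0,0).acc=12  regs=<1,7>
  2: (0,0).acc=48  regs=<4,9>
  3: (0,0).acc=48  regs=<0,0>
  4: (0,0).acc=48  regs=<0,0>
RS (3×3 grid), PE[0][0]:
  0: (0,0).acc=5  regs=<5,1>
  1: (0,0).acc=25  regs=<25,5>
  2: (0,0).acc=0  regs=<0,0>
  3: (0,0).acc=0  regs=<0,0>
  4: (0,0).acc=0  regs=<0,0>

dataflow = OS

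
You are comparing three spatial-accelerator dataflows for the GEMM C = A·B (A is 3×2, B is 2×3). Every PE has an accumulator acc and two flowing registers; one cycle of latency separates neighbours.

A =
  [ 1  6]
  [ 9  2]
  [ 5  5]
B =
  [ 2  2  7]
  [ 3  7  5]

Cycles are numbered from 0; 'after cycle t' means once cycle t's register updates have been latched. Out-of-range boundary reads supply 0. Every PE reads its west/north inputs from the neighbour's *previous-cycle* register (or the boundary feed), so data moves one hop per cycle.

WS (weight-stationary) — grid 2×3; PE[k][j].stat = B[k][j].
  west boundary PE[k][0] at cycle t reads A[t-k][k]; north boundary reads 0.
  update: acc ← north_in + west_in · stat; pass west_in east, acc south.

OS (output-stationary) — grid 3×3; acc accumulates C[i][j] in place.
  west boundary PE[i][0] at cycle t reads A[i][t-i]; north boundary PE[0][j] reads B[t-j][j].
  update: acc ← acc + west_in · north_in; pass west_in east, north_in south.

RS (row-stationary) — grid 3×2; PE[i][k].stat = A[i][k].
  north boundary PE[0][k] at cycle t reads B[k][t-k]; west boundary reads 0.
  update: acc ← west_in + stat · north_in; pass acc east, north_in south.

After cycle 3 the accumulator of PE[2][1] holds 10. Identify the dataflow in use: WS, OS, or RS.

dataflow = OS

— WS: 2×3 array has no PE[2][1].
OS [3×3] PE[2][1] across cycles:
  step 0 · PE2,1: acc=0; fwd→0 fwd↓0
  step 1 · PE2,1: acc=0; fwd→0 fwd↓0
  step 2 · PE2,1: acc=0; fwd→0 fwd↓0
  step 3 · PE2,1: acc=10; fwd→5 fwd↓2
RS [3×2] PE[2][1] across cycles:
  step 0 · PE2,1: acc=0; fwd→0 fwd↓0
  step 1 · PE2,1: acc=0; fwd→0 fwd↓0
  step 2 · PE2,1: acc=0; fwd→0 fwd↓0
  step 3 · PE2,1: acc=25; fwd→25 fwd↓3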